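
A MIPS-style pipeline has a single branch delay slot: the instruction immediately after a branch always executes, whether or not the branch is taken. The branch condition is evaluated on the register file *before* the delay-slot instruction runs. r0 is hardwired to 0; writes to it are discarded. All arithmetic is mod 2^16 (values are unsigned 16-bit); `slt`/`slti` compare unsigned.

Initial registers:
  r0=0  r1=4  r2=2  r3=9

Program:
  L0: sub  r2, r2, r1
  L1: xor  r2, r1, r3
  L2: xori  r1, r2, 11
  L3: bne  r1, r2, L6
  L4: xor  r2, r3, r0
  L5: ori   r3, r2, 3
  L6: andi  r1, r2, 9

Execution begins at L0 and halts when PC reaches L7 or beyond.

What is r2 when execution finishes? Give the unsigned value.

9

PC=0  sub  r2, r2, r1        | r0=0 r1=4 r2=65534 r3=9
PC=1  xor  r2, r1, r3        | r0=0 r1=4 r2=13 r3=9
PC=2  xori  r1, r2, 11       | r0=0 r1=6 r2=13 r3=9
PC=3  bne  r1, r2, L6        | r0=0 r1=6 r2=13 r3=9  [TAKEN]
PC=4  xor  r2, r3, r0        | r0=0 r1=6 r2=9 r3=9
PC=6  andi  r1, r2, 9        | r0=0 r1=9 r2=9 r3=9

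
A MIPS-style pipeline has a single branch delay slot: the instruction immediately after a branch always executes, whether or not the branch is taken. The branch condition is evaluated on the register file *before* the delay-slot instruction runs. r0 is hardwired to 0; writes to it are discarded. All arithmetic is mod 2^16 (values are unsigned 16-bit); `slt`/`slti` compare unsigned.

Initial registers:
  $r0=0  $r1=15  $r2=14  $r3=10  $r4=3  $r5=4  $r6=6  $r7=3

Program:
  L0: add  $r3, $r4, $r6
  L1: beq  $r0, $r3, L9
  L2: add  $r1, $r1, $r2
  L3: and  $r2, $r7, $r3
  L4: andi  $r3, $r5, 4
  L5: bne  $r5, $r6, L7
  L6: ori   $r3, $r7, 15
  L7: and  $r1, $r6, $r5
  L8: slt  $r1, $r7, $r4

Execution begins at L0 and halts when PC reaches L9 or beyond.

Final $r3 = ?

[0] add  $r3, $r4, $r6  →  {$r0:0, $r1:15, $r2:14, $r3:9, $r4:3, $r5:4, $r6:6, $r7:3}
[1] beq  $r0, $r3, L9  →  {$r0:0, $r1:15, $r2:14, $r3:9, $r4:3, $r5:4, $r6:6, $r7:3}  ⟨branch fallthrough⟩
[2] add  $r1, $r1, $r2  →  {$r0:0, $r1:29, $r2:14, $r3:9, $r4:3, $r5:4, $r6:6, $r7:3}
[3] and  $r2, $r7, $r3  →  {$r0:0, $r1:29, $r2:1, $r3:9, $r4:3, $r5:4, $r6:6, $r7:3}
[4] andi  $r3, $r5, 4  →  {$r0:0, $r1:29, $r2:1, $r3:4, $r4:3, $r5:4, $r6:6, $r7:3}
[5] bne  $r5, $r6, L7  →  {$r0:0, $r1:29, $r2:1, $r3:4, $r4:3, $r5:4, $r6:6, $r7:3}  ⟨branch taken⟩
[6] ori   $r3, $r7, 15  →  {$r0:0, $r1:29, $r2:1, $r3:15, $r4:3, $r5:4, $r6:6, $r7:3}
[7] and  $r1, $r6, $r5  →  {$r0:0, $r1:4, $r2:1, $r3:15, $r4:3, $r5:4, $r6:6, $r7:3}
[8] slt  $r1, $r7, $r4  →  {$r0:0, $r1:0, $r2:1, $r3:15, $r4:3, $r5:4, $r6:6, $r7:3}

15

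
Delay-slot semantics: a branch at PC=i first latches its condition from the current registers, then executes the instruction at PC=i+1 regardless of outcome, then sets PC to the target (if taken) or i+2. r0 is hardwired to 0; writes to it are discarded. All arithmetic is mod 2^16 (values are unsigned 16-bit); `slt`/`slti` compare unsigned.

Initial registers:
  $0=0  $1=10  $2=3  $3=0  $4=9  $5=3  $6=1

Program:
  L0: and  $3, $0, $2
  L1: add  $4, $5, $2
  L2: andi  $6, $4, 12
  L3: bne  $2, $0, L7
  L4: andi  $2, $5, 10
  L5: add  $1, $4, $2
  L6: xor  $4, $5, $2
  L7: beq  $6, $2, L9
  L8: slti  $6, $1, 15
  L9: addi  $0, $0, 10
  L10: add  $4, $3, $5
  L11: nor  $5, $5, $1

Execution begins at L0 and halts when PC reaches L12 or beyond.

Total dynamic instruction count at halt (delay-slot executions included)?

#0 and  $3, $0, $2 ; 0/10/3/0/9/3/1
#1 add  $4, $5, $2 ; 0/10/3/0/6/3/1
#2 andi  $6, $4, 12 ; 0/10/3/0/6/3/4
#3 bne  $2, $0, L7 ; 0/10/3/0/6/3/4 ; →target
#4 andi  $2, $5, 10 ; 0/10/2/0/6/3/4
#7 beq  $6, $2, L9 ; 0/10/2/0/6/3/4 ; →fallthru
#8 slti  $6, $1, 15 ; 0/10/2/0/6/3/1
#9 addi  $0, $0, 10 ; 0/10/2/0/6/3/1
#10 add  $4, $3, $5 ; 0/10/2/0/3/3/1
#11 nor  $5, $5, $1 ; 0/10/2/0/3/65524/1

10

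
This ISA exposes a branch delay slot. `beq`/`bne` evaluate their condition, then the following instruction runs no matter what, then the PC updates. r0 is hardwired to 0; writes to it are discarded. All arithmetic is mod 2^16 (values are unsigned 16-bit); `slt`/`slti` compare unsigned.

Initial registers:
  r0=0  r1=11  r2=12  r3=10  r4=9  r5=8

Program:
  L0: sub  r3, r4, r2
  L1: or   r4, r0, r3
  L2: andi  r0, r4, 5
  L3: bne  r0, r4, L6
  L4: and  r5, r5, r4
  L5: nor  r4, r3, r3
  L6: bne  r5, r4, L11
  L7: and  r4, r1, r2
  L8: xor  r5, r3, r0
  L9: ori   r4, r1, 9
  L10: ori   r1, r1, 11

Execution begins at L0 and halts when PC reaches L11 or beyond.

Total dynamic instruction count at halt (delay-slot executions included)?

7

  step pc=0: sub  r3, r4, r2  regs=(0,11,12,65533,9,8)
  step pc=1: or   r4, r0, r3  regs=(0,11,12,65533,65533,8)
  step pc=2: andi  r0, r4, 5  regs=(0,11,12,65533,65533,8)
  step pc=3: bne  r0, r4, L6  cond=T  regs=(0,11,12,65533,65533,8)
  step pc=4: and  r5, r5, r4  regs=(0,11,12,65533,65533,8)
  step pc=6: bne  r5, r4, L11  cond=T  regs=(0,11,12,65533,65533,8)
  step pc=7: and  r4, r1, r2  regs=(0,11,12,65533,8,8)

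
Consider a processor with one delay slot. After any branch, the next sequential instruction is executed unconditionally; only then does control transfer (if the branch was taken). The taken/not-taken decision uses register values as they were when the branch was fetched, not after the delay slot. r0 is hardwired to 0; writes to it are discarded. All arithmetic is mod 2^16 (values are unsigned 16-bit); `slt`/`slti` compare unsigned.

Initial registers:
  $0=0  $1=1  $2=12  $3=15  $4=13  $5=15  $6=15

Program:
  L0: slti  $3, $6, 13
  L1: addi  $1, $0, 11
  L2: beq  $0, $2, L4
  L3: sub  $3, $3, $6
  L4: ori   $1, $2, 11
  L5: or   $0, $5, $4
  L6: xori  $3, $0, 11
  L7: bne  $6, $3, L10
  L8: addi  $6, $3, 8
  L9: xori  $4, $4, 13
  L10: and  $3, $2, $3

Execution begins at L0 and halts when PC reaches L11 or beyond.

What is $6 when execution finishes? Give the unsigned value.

#0 slti  $3, $6, 13 ; 0/1/12/0/13/15/15
#1 addi  $1, $0, 11 ; 0/11/12/0/13/15/15
#2 beq  $0, $2, L4 ; 0/11/12/0/13/15/15 ; →fallthru
#3 sub  $3, $3, $6 ; 0/11/12/65521/13/15/15
#4 ori   $1, $2, 11 ; 0/15/12/65521/13/15/15
#5 or   $0, $5, $4 ; 0/15/12/65521/13/15/15
#6 xori  $3, $0, 11 ; 0/15/12/11/13/15/15
#7 bne  $6, $3, L10 ; 0/15/12/11/13/15/15 ; →target
#8 addi  $6, $3, 8 ; 0/15/12/11/13/15/19
#10 and  $3, $2, $3 ; 0/15/12/8/13/15/19

19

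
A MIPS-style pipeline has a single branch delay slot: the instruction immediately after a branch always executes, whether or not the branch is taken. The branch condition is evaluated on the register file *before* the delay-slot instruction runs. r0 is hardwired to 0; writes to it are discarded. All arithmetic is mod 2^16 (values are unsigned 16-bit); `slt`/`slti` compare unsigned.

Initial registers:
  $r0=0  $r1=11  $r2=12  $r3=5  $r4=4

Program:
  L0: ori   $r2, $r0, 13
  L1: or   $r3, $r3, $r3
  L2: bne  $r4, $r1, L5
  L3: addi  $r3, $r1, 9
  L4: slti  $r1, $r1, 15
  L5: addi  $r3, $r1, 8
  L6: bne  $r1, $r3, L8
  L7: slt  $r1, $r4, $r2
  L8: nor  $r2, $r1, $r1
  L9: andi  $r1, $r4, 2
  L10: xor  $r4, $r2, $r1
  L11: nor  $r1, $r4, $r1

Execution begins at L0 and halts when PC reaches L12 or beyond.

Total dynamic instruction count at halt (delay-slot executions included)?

11

#0 ori   $r2, $r0, 13 ; 0/11/13/5/4
#1 or   $r3, $r3, $r3 ; 0/11/13/5/4
#2 bne  $r4, $r1, L5 ; 0/11/13/5/4 ; →target
#3 addi  $r3, $r1, 9 ; 0/11/13/20/4
#5 addi  $r3, $r1, 8 ; 0/11/13/19/4
#6 bne  $r1, $r3, L8 ; 0/11/13/19/4 ; →target
#7 slt  $r1, $r4, $r2 ; 0/1/13/19/4
#8 nor  $r2, $r1, $r1 ; 0/1/65534/19/4
#9 andi  $r1, $r4, 2 ; 0/0/65534/19/4
#10 xor  $r4, $r2, $r1 ; 0/0/65534/19/65534
#11 nor  $r1, $r4, $r1 ; 0/1/65534/19/65534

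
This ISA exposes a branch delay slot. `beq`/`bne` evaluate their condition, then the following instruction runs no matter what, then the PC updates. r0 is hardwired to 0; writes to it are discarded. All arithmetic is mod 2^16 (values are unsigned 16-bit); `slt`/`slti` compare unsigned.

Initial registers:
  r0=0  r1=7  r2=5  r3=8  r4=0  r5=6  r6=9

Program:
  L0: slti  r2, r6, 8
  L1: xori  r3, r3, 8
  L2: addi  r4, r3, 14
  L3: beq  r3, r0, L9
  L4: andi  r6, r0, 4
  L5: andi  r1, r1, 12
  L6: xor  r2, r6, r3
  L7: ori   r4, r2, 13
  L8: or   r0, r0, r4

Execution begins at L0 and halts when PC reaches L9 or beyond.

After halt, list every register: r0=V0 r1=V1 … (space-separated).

#0 slti  r2, r6, 8 ; 0/7/0/8/0/6/9
#1 xori  r3, r3, 8 ; 0/7/0/0/0/6/9
#2 addi  r4, r3, 14 ; 0/7/0/0/14/6/9
#3 beq  r3, r0, L9 ; 0/7/0/0/14/6/9 ; →target
#4 andi  r6, r0, 4 ; 0/7/0/0/14/6/0

r0=0 r1=7 r2=0 r3=0 r4=14 r5=6 r6=0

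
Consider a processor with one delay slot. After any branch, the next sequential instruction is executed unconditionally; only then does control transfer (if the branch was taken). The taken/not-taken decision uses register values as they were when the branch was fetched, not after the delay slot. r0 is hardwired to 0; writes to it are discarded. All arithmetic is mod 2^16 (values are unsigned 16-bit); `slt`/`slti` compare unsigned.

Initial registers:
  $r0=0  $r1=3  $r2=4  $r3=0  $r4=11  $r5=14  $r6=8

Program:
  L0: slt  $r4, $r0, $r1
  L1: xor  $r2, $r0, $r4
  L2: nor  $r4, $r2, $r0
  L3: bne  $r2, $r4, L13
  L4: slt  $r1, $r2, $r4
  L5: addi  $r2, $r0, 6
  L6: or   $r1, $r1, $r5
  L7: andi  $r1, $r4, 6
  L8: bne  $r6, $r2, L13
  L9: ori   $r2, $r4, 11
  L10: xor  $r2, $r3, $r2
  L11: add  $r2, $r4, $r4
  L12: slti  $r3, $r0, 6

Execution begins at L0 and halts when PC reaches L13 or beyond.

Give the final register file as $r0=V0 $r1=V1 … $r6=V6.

$r0=0 $r1=1 $r2=1 $r3=0 $r4=65534 $r5=14 $r6=8

[0] slt  $r4, $r0, $r1  →  {$r0:0, $r1:3, $r2:4, $r3:0, $r4:1, $r5:14, $r6:8}
[1] xor  $r2, $r0, $r4  →  {$r0:0, $r1:3, $r2:1, $r3:0, $r4:1, $r5:14, $r6:8}
[2] nor  $r4, $r2, $r0  →  {$r0:0, $r1:3, $r2:1, $r3:0, $r4:65534, $r5:14, $r6:8}
[3] bne  $r2, $r4, L13  →  {$r0:0, $r1:3, $r2:1, $r3:0, $r4:65534, $r5:14, $r6:8}  ⟨branch taken⟩
[4] slt  $r1, $r2, $r4  →  {$r0:0, $r1:1, $r2:1, $r3:0, $r4:65534, $r5:14, $r6:8}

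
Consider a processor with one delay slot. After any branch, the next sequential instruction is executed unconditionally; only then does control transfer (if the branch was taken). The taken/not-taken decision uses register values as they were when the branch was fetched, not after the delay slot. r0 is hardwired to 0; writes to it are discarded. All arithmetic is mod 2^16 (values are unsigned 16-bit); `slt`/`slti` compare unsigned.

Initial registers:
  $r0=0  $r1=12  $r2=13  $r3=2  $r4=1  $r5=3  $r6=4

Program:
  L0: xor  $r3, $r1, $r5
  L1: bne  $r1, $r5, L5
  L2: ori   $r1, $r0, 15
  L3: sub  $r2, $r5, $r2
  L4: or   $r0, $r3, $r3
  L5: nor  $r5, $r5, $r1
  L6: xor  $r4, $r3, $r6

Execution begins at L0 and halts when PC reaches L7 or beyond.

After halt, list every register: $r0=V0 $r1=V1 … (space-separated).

PC=0  xor  $r3, $r1, $r5     | $r0=0 $r1=12 $r2=13 $r3=15 $r4=1 $r5=3 $r6=4
PC=1  bne  $r1, $r5, L5      | $r0=0 $r1=12 $r2=13 $r3=15 $r4=1 $r5=3 $r6=4  [TAKEN]
PC=2  ori   $r1, $r0, 15     | $r0=0 $r1=15 $r2=13 $r3=15 $r4=1 $r5=3 $r6=4
PC=5  nor  $r5, $r5, $r1     | $r0=0 $r1=15 $r2=13 $r3=15 $r4=1 $r5=65520 $r6=4
PC=6  xor  $r4, $r3, $r6     | $r0=0 $r1=15 $r2=13 $r3=15 $r4=11 $r5=65520 $r6=4

$r0=0 $r1=15 $r2=13 $r3=15 $r4=11 $r5=65520 $r6=4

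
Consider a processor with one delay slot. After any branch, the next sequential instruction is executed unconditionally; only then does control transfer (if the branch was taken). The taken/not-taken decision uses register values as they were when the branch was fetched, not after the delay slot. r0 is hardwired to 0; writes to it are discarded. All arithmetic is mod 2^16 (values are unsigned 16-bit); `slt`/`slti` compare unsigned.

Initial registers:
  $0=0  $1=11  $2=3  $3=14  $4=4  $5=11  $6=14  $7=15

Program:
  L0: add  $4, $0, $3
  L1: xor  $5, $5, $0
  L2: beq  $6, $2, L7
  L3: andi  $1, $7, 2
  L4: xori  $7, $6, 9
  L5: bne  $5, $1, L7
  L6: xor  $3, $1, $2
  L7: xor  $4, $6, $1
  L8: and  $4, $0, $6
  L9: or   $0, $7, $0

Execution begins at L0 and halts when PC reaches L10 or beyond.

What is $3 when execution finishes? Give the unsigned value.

#0 add  $4, $0, $3 ; 0/11/3/14/14/11/14/15
#1 xor  $5, $5, $0 ; 0/11/3/14/14/11/14/15
#2 beq  $6, $2, L7 ; 0/11/3/14/14/11/14/15 ; →fallthru
#3 andi  $1, $7, 2 ; 0/2/3/14/14/11/14/15
#4 xori  $7, $6, 9 ; 0/2/3/14/14/11/14/7
#5 bne  $5, $1, L7 ; 0/2/3/14/14/11/14/7 ; →target
#6 xor  $3, $1, $2 ; 0/2/3/1/14/11/14/7
#7 xor  $4, $6, $1 ; 0/2/3/1/12/11/14/7
#8 and  $4, $0, $6 ; 0/2/3/1/0/11/14/7
#9 or   $0, $7, $0 ; 0/2/3/1/0/11/14/7

1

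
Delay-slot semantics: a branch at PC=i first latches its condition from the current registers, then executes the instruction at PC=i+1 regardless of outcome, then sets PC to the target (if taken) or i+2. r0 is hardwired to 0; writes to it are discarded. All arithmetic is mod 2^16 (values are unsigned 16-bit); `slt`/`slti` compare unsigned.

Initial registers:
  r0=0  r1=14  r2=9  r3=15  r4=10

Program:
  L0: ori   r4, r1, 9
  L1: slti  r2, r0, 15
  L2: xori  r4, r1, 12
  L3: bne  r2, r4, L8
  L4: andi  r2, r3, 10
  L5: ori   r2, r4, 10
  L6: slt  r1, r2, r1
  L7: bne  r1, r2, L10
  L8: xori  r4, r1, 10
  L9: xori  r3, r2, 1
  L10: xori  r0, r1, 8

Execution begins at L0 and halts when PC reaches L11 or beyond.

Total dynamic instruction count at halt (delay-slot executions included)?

[0] ori   r4, r1, 9  →  {r0:0, r1:14, r2:9, r3:15, r4:15}
[1] slti  r2, r0, 15  →  {r0:0, r1:14, r2:1, r3:15, r4:15}
[2] xori  r4, r1, 12  →  {r0:0, r1:14, r2:1, r3:15, r4:2}
[3] bne  r2, r4, L8  →  {r0:0, r1:14, r2:1, r3:15, r4:2}  ⟨branch taken⟩
[4] andi  r2, r3, 10  →  {r0:0, r1:14, r2:10, r3:15, r4:2}
[8] xori  r4, r1, 10  →  {r0:0, r1:14, r2:10, r3:15, r4:4}
[9] xori  r3, r2, 1  →  {r0:0, r1:14, r2:10, r3:11, r4:4}
[10] xori  r0, r1, 8  →  {r0:0, r1:14, r2:10, r3:11, r4:4}

8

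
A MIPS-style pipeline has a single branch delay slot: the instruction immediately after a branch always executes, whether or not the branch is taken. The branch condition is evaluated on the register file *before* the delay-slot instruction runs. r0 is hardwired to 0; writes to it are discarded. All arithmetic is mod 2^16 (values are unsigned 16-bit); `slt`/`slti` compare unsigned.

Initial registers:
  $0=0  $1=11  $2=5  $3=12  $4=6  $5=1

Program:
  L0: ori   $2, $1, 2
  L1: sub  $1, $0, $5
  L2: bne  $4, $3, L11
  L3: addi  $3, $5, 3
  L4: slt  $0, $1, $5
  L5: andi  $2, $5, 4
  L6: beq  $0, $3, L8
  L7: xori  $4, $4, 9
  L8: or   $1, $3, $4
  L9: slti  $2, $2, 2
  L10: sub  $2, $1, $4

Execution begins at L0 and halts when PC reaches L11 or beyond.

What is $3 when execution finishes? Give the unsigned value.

PC=0  ori   $2, $1, 2        | $0=0 $1=11 $2=11 $3=12 $4=6 $5=1
PC=1  sub  $1, $0, $5        | $0=0 $1=65535 $2=11 $3=12 $4=6 $5=1
PC=2  bne  $4, $3, L11       | $0=0 $1=65535 $2=11 $3=12 $4=6 $5=1  [TAKEN]
PC=3  addi  $3, $5, 3        | $0=0 $1=65535 $2=11 $3=4 $4=6 $5=1

4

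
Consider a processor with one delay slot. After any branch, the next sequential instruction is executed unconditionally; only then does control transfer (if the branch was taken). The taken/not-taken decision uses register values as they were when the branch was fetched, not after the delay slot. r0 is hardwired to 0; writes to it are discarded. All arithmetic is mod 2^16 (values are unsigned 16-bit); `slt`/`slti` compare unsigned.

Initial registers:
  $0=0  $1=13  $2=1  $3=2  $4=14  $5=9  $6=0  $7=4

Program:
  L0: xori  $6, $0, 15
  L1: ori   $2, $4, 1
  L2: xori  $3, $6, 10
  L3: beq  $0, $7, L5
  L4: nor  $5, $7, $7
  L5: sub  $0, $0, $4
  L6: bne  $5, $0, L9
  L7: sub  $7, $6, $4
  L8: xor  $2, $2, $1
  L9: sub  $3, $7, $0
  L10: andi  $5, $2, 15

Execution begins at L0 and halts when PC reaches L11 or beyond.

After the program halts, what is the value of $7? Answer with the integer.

1

#0 xori  $6, $0, 15 ; 0/13/1/2/14/9/15/4
#1 ori   $2, $4, 1 ; 0/13/15/2/14/9/15/4
#2 xori  $3, $6, 10 ; 0/13/15/5/14/9/15/4
#3 beq  $0, $7, L5 ; 0/13/15/5/14/9/15/4 ; →fallthru
#4 nor  $5, $7, $7 ; 0/13/15/5/14/65531/15/4
#5 sub  $0, $0, $4 ; 0/13/15/5/14/65531/15/4
#6 bne  $5, $0, L9 ; 0/13/15/5/14/65531/15/4 ; →target
#7 sub  $7, $6, $4 ; 0/13/15/5/14/65531/15/1
#9 sub  $3, $7, $0 ; 0/13/15/1/14/65531/15/1
#10 andi  $5, $2, 15 ; 0/13/15/1/14/15/15/1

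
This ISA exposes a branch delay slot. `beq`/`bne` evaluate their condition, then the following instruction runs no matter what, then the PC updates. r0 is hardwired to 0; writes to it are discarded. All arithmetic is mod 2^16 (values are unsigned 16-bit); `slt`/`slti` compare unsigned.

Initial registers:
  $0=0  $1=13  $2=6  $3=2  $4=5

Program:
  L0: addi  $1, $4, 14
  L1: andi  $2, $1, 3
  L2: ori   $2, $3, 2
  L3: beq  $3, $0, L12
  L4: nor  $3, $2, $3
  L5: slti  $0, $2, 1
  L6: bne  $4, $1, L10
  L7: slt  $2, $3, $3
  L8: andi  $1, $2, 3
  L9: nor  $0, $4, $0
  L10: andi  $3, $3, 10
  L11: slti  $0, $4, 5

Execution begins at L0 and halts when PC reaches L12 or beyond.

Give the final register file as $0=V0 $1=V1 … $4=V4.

PC=0  addi  $1, $4, 14       | $0=0 $1=19 $2=6 $3=2 $4=5
PC=1  andi  $2, $1, 3        | $0=0 $1=19 $2=3 $3=2 $4=5
PC=2  ori   $2, $3, 2        | $0=0 $1=19 $2=2 $3=2 $4=5
PC=3  beq  $3, $0, L12       | $0=0 $1=19 $2=2 $3=2 $4=5  [not taken]
PC=4  nor  $3, $2, $3        | $0=0 $1=19 $2=2 $3=65533 $4=5
PC=5  slti  $0, $2, 1        | $0=0 $1=19 $2=2 $3=65533 $4=5
PC=6  bne  $4, $1, L10       | $0=0 $1=19 $2=2 $3=65533 $4=5  [TAKEN]
PC=7  slt  $2, $3, $3        | $0=0 $1=19 $2=0 $3=65533 $4=5
PC=10 andi  $3, $3, 10       | $0=0 $1=19 $2=0 $3=8 $4=5
PC=11 slti  $0, $4, 5        | $0=0 $1=19 $2=0 $3=8 $4=5

$0=0 $1=19 $2=0 $3=8 $4=5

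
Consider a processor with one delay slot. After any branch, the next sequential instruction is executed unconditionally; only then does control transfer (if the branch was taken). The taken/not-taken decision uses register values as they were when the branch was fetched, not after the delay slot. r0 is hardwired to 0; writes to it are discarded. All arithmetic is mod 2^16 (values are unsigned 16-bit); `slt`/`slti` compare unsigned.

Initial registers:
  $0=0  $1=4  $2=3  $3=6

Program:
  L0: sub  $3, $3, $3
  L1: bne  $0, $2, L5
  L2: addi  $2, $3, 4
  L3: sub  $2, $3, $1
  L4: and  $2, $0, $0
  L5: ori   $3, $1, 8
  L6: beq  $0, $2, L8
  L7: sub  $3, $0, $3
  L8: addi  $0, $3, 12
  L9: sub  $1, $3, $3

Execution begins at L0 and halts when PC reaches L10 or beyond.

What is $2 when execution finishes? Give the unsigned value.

#0 sub  $3, $3, $3 ; 0/4/3/0
#1 bne  $0, $2, L5 ; 0/4/3/0 ; →target
#2 addi  $2, $3, 4 ; 0/4/4/0
#5 ori   $3, $1, 8 ; 0/4/4/12
#6 beq  $0, $2, L8 ; 0/4/4/12 ; →fallthru
#7 sub  $3, $0, $3 ; 0/4/4/65524
#8 addi  $0, $3, 12 ; 0/4/4/65524
#9 sub  $1, $3, $3 ; 0/0/4/65524

4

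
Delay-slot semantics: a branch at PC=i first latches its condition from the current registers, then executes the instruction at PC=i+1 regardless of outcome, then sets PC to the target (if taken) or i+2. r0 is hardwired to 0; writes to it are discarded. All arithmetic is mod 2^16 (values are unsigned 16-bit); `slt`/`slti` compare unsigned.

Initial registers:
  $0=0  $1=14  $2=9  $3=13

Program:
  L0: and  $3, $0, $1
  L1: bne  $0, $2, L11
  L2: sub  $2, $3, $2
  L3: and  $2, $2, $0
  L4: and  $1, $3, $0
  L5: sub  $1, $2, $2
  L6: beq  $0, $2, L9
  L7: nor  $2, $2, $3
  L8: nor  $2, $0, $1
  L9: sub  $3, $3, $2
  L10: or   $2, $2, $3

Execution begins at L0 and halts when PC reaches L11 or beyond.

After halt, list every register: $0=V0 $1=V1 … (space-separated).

$0=0 $1=14 $2=65527 $3=0

[0] and  $3, $0, $1  →  {$0:0, $1:14, $2:9, $3:0}
[1] bne  $0, $2, L11  →  {$0:0, $1:14, $2:9, $3:0}  ⟨branch taken⟩
[2] sub  $2, $3, $2  →  {$0:0, $1:14, $2:65527, $3:0}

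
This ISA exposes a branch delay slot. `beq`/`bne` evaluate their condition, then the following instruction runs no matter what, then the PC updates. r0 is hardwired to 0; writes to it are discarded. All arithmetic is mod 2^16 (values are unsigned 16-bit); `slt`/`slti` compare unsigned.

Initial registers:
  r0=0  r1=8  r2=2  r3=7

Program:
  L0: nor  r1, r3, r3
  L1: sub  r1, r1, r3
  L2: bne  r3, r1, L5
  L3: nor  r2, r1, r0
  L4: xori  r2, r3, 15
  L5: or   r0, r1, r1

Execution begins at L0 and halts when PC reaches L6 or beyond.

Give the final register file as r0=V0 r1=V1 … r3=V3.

r0=0 r1=65521 r2=14 r3=7

[0] nor  r1, r3, r3  →  {r0:0, r1:65528, r2:2, r3:7}
[1] sub  r1, r1, r3  →  {r0:0, r1:65521, r2:2, r3:7}
[2] bne  r3, r1, L5  →  {r0:0, r1:65521, r2:2, r3:7}  ⟨branch taken⟩
[3] nor  r2, r1, r0  →  {r0:0, r1:65521, r2:14, r3:7}
[5] or   r0, r1, r1  →  {r0:0, r1:65521, r2:14, r3:7}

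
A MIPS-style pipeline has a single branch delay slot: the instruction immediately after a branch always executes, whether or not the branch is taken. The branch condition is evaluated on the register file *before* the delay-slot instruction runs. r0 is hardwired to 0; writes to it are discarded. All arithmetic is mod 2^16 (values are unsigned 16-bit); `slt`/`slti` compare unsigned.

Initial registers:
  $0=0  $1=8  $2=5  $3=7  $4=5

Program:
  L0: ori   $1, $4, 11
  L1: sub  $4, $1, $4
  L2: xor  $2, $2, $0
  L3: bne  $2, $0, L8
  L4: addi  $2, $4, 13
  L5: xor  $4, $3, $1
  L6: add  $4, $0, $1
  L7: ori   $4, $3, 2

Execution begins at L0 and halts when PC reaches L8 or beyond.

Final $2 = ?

23

PC=0  ori   $1, $4, 11       | $0=0 $1=15 $2=5 $3=7 $4=5
PC=1  sub  $4, $1, $4        | $0=0 $1=15 $2=5 $3=7 $4=10
PC=2  xor  $2, $2, $0        | $0=0 $1=15 $2=5 $3=7 $4=10
PC=3  bne  $2, $0, L8        | $0=0 $1=15 $2=5 $3=7 $4=10  [TAKEN]
PC=4  addi  $2, $4, 13       | $0=0 $1=15 $2=23 $3=7 $4=10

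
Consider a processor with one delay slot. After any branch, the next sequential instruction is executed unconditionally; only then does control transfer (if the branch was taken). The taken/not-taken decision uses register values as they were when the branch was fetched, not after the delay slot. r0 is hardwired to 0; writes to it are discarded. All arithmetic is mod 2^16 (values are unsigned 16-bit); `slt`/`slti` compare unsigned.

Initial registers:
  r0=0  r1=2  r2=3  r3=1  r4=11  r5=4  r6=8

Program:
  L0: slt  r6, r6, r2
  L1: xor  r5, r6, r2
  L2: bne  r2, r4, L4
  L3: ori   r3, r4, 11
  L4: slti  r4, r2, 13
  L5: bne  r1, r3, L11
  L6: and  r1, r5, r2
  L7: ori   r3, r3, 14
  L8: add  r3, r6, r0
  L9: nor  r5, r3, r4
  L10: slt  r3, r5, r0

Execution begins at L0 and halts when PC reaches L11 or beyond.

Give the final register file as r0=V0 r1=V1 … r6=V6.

r0=0 r1=3 r2=3 r3=11 r4=1 r5=3 r6=0

#0 slt  r6, r6, r2 ; 0/2/3/1/11/4/0
#1 xor  r5, r6, r2 ; 0/2/3/1/11/3/0
#2 bne  r2, r4, L4 ; 0/2/3/1/11/3/0 ; →target
#3 ori   r3, r4, 11 ; 0/2/3/11/11/3/0
#4 slti  r4, r2, 13 ; 0/2/3/11/1/3/0
#5 bne  r1, r3, L11 ; 0/2/3/11/1/3/0 ; →target
#6 and  r1, r5, r2 ; 0/3/3/11/1/3/0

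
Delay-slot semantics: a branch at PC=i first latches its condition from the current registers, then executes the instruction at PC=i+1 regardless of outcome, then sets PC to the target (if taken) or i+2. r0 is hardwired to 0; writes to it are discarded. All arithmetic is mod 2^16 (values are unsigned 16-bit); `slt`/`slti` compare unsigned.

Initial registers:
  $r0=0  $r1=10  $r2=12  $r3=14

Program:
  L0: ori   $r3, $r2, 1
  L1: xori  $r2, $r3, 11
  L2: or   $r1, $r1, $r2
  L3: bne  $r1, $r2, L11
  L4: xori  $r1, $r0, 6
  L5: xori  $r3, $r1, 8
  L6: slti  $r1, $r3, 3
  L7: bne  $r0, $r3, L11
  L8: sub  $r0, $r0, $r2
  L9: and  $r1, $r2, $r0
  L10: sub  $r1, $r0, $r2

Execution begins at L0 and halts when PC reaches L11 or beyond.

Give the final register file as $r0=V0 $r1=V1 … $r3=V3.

  step pc=0: ori   $r3, $r2, 1  regs=(0,10,12,13)
  step pc=1: xori  $r2, $r3, 11  regs=(0,10,6,13)
  step pc=2: or   $r1, $r1, $r2  regs=(0,14,6,13)
  step pc=3: bne  $r1, $r2, L11  cond=T  regs=(0,14,6,13)
  step pc=4: xori  $r1, $r0, 6  regs=(0,6,6,13)

$r0=0 $r1=6 $r2=6 $r3=13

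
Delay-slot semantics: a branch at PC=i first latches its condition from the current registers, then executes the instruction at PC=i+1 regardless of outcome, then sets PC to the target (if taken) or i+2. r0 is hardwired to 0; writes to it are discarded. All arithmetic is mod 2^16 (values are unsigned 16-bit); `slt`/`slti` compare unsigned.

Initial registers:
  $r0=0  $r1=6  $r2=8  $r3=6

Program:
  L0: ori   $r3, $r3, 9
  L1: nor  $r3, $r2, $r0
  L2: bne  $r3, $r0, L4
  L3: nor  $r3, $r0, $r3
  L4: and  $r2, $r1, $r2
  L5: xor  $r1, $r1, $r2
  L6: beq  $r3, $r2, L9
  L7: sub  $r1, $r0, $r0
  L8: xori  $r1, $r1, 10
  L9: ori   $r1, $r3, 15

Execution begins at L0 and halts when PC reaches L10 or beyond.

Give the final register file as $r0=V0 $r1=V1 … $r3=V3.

PC=0  ori   $r3, $r3, 9      | $r0=0 $r1=6 $r2=8 $r3=15
PC=1  nor  $r3, $r2, $r0     | $r0=0 $r1=6 $r2=8 $r3=65527
PC=2  bne  $r3, $r0, L4      | $r0=0 $r1=6 $r2=8 $r3=65527  [TAKEN]
PC=3  nor  $r3, $r0, $r3     | $r0=0 $r1=6 $r2=8 $r3=8
PC=4  and  $r2, $r1, $r2     | $r0=0 $r1=6 $r2=0 $r3=8
PC=5  xor  $r1, $r1, $r2     | $r0=0 $r1=6 $r2=0 $r3=8
PC=6  beq  $r3, $r2, L9      | $r0=0 $r1=6 $r2=0 $r3=8  [not taken]
PC=7  sub  $r1, $r0, $r0     | $r0=0 $r1=0 $r2=0 $r3=8
PC=8  xori  $r1, $r1, 10     | $r0=0 $r1=10 $r2=0 $r3=8
PC=9  ori   $r1, $r3, 15     | $r0=0 $r1=15 $r2=0 $r3=8

$r0=0 $r1=15 $r2=0 $r3=8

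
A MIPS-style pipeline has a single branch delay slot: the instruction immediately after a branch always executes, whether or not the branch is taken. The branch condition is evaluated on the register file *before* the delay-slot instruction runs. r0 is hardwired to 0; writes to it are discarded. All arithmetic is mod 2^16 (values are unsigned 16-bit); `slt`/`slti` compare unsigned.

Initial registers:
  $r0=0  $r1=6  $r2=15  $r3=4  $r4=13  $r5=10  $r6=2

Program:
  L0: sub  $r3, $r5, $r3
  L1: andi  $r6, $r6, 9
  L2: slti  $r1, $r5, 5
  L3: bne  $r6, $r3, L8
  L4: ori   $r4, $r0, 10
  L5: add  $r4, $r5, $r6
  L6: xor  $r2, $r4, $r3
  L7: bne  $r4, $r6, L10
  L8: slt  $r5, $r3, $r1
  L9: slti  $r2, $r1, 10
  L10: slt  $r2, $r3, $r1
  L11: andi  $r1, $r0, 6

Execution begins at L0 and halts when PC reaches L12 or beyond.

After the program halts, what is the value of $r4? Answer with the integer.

10

  step pc=0: sub  $r3, $r5, $r3  regs=(0,6,15,6,13,10,2)
  step pc=1: andi  $r6, $r6, 9  regs=(0,6,15,6,13,10,0)
  step pc=2: slti  $r1, $r5, 5  regs=(0,0,15,6,13,10,0)
  step pc=3: bne  $r6, $r3, L8  cond=T  regs=(0,0,15,6,13,10,0)
  step pc=4: ori   $r4, $r0, 10  regs=(0,0,15,6,10,10,0)
  step pc=8: slt  $r5, $r3, $r1  regs=(0,0,15,6,10,0,0)
  step pc=9: slti  $r2, $r1, 10  regs=(0,0,1,6,10,0,0)
  step pc=10: slt  $r2, $r3, $r1  regs=(0,0,0,6,10,0,0)
  step pc=11: andi  $r1, $r0, 6  regs=(0,0,0,6,10,0,0)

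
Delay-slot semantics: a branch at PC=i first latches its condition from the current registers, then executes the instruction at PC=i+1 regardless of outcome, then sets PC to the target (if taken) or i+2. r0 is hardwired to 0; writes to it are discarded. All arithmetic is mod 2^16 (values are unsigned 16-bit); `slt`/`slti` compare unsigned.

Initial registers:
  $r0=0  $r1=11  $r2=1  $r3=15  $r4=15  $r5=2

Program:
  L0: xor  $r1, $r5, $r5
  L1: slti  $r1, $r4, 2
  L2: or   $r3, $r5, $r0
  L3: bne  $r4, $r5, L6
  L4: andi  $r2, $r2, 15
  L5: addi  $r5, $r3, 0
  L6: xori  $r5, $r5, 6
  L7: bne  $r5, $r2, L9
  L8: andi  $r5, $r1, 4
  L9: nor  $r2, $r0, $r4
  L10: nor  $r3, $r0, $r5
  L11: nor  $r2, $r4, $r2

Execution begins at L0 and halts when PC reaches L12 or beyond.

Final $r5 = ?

0

PC=0  xor  $r1, $r5, $r5     | $r0=0 $r1=0 $r2=1 $r3=15 $r4=15 $r5=2
PC=1  slti  $r1, $r4, 2      | $r0=0 $r1=0 $r2=1 $r3=15 $r4=15 $r5=2
PC=2  or   $r3, $r5, $r0     | $r0=0 $r1=0 $r2=1 $r3=2 $r4=15 $r5=2
PC=3  bne  $r4, $r5, L6      | $r0=0 $r1=0 $r2=1 $r3=2 $r4=15 $r5=2  [TAKEN]
PC=4  andi  $r2, $r2, 15     | $r0=0 $r1=0 $r2=1 $r3=2 $r4=15 $r5=2
PC=6  xori  $r5, $r5, 6      | $r0=0 $r1=0 $r2=1 $r3=2 $r4=15 $r5=4
PC=7  bne  $r5, $r2, L9      | $r0=0 $r1=0 $r2=1 $r3=2 $r4=15 $r5=4  [TAKEN]
PC=8  andi  $r5, $r1, 4      | $r0=0 $r1=0 $r2=1 $r3=2 $r4=15 $r5=0
PC=9  nor  $r2, $r0, $r4     | $r0=0 $r1=0 $r2=65520 $r3=2 $r4=15 $r5=0
PC=10 nor  $r3, $r0, $r5     | $r0=0 $r1=0 $r2=65520 $r3=65535 $r4=15 $r5=0
PC=11 nor  $r2, $r4, $r2     | $r0=0 $r1=0 $r2=0 $r3=65535 $r4=15 $r5=0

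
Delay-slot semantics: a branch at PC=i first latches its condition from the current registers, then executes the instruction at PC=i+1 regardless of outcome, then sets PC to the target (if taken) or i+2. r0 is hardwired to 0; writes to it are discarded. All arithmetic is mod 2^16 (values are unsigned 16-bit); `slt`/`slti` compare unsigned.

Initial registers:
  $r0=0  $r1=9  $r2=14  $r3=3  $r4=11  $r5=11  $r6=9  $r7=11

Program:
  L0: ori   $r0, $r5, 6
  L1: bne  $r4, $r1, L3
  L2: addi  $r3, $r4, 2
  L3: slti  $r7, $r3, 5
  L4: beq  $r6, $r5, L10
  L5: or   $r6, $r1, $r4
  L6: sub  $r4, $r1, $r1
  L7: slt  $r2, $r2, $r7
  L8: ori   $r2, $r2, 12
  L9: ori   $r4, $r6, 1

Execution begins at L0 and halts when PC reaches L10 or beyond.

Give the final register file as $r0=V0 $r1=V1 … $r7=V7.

$r0=0 $r1=9 $r2=12 $r3=13 $r4=11 $r5=11 $r6=11 $r7=0

#0 ori   $r0, $r5, 6 ; 0/9/14/3/11/11/9/11
#1 bne  $r4, $r1, L3 ; 0/9/14/3/11/11/9/11 ; →target
#2 addi  $r3, $r4, 2 ; 0/9/14/13/11/11/9/11
#3 slti  $r7, $r3, 5 ; 0/9/14/13/11/11/9/0
#4 beq  $r6, $r5, L10 ; 0/9/14/13/11/11/9/0 ; →fallthru
#5 or   $r6, $r1, $r4 ; 0/9/14/13/11/11/11/0
#6 sub  $r4, $r1, $r1 ; 0/9/14/13/0/11/11/0
#7 slt  $r2, $r2, $r7 ; 0/9/0/13/0/11/11/0
#8 ori   $r2, $r2, 12 ; 0/9/12/13/0/11/11/0
#9 ori   $r4, $r6, 1 ; 0/9/12/13/11/11/11/0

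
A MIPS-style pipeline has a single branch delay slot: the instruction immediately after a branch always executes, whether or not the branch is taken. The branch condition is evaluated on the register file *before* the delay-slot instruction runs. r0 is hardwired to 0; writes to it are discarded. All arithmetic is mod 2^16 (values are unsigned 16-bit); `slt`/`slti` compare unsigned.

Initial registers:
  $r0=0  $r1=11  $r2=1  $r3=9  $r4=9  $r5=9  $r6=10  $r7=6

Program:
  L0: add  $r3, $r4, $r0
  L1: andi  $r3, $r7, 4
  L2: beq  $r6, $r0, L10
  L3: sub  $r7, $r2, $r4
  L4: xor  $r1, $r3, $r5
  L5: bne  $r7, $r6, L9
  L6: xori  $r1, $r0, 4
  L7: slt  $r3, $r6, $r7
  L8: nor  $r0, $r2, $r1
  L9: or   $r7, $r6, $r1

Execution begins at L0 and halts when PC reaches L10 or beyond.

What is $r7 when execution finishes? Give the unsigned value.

14

  step pc=0: add  $r3, $r4, $r0  regs=(0,11,1,9,9,9,10,6)
  step pc=1: andi  $r3, $r7, 4  regs=(0,11,1,4,9,9,10,6)
  step pc=2: beq  $r6, $r0, L10  cond=F  regs=(0,11,1,4,9,9,10,6)
  step pc=3: sub  $r7, $r2, $r4  regs=(0,11,1,4,9,9,10,65528)
  step pc=4: xor  $r1, $r3, $r5  regs=(0,13,1,4,9,9,10,65528)
  step pc=5: bne  $r7, $r6, L9  cond=T  regs=(0,13,1,4,9,9,10,65528)
  step pc=6: xori  $r1, $r0, 4  regs=(0,4,1,4,9,9,10,65528)
  step pc=9: or   $r7, $r6, $r1  regs=(0,4,1,4,9,9,10,14)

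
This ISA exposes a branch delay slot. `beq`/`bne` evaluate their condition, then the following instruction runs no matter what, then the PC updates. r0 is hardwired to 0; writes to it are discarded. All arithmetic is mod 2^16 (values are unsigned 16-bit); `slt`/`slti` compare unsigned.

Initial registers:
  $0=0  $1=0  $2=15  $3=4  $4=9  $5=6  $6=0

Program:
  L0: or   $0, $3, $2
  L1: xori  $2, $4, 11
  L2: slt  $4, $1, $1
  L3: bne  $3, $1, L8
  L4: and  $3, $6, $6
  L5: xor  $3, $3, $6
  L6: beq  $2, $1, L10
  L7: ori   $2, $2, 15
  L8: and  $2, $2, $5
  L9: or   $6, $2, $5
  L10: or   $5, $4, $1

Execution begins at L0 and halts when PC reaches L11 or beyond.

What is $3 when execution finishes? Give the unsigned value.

#0 or   $0, $3, $2 ; 0/0/15/4/9/6/0
#1 xori  $2, $4, 11 ; 0/0/2/4/9/6/0
#2 slt  $4, $1, $1 ; 0/0/2/4/0/6/0
#3 bne  $3, $1, L8 ; 0/0/2/4/0/6/0 ; →target
#4 and  $3, $6, $6 ; 0/0/2/0/0/6/0
#8 and  $2, $2, $5 ; 0/0/2/0/0/6/0
#9 or   $6, $2, $5 ; 0/0/2/0/0/6/6
#10 or   $5, $4, $1 ; 0/0/2/0/0/0/6

0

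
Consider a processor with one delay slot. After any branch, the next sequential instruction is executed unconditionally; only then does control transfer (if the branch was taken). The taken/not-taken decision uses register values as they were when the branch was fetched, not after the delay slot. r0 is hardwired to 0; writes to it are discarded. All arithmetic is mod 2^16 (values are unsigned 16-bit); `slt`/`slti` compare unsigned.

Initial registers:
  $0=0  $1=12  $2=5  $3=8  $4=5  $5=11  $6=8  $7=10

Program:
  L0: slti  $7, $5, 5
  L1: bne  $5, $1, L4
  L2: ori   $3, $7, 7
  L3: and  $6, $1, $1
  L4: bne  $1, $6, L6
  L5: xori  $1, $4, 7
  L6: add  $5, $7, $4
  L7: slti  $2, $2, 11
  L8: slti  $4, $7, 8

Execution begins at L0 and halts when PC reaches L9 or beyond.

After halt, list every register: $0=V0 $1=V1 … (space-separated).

$0=0 $1=2 $2=1 $3=7 $4=1 $5=5 $6=8 $7=0

#0 slti  $7, $5, 5 ; 0/12/5/8/5/11/8/0
#1 bne  $5, $1, L4 ; 0/12/5/8/5/11/8/0 ; →target
#2 ori   $3, $7, 7 ; 0/12/5/7/5/11/8/0
#4 bne  $1, $6, L6 ; 0/12/5/7/5/11/8/0 ; →target
#5 xori  $1, $4, 7 ; 0/2/5/7/5/11/8/0
#6 add  $5, $7, $4 ; 0/2/5/7/5/5/8/0
#7 slti  $2, $2, 11 ; 0/2/1/7/5/5/8/0
#8 slti  $4, $7, 8 ; 0/2/1/7/1/5/8/0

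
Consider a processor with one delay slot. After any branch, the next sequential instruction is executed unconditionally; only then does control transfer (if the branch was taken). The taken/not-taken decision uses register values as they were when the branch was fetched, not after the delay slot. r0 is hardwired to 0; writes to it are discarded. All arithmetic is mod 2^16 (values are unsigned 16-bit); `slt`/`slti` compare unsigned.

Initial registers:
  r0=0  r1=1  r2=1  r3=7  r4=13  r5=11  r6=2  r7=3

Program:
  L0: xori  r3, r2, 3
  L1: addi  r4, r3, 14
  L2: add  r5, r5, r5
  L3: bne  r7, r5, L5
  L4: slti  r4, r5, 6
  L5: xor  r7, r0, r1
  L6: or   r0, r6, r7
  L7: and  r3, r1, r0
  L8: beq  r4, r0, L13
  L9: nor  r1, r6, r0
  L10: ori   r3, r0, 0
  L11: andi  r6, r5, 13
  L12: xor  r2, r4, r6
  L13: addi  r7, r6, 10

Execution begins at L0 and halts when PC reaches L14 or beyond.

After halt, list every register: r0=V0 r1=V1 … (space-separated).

PC=0  xori  r3, r2, 3        | r0=0 r1=1 r2=1 r3=2 r4=13 r5=11 r6=2 r7=3
PC=1  addi  r4, r3, 14       | r0=0 r1=1 r2=1 r3=2 r4=16 r5=11 r6=2 r7=3
PC=2  add  r5, r5, r5        | r0=0 r1=1 r2=1 r3=2 r4=16 r5=22 r6=2 r7=3
PC=3  bne  r7, r5, L5        | r0=0 r1=1 r2=1 r3=2 r4=16 r5=22 r6=2 r7=3  [TAKEN]
PC=4  slti  r4, r5, 6        | r0=0 r1=1 r2=1 r3=2 r4=0 r5=22 r6=2 r7=3
PC=5  xor  r7, r0, r1        | r0=0 r1=1 r2=1 r3=2 r4=0 r5=22 r6=2 r7=1
PC=6  or   r0, r6, r7        | r0=0 r1=1 r2=1 r3=2 r4=0 r5=22 r6=2 r7=1
PC=7  and  r3, r1, r0        | r0=0 r1=1 r2=1 r3=0 r4=0 r5=22 r6=2 r7=1
PC=8  beq  r4, r0, L13       | r0=0 r1=1 r2=1 r3=0 r4=0 r5=22 r6=2 r7=1  [TAKEN]
PC=9  nor  r1, r6, r0        | r0=0 r1=65533 r2=1 r3=0 r4=0 r5=22 r6=2 r7=1
PC=13 addi  r7, r6, 10       | r0=0 r1=65533 r2=1 r3=0 r4=0 r5=22 r6=2 r7=12

r0=0 r1=65533 r2=1 r3=0 r4=0 r5=22 r6=2 r7=12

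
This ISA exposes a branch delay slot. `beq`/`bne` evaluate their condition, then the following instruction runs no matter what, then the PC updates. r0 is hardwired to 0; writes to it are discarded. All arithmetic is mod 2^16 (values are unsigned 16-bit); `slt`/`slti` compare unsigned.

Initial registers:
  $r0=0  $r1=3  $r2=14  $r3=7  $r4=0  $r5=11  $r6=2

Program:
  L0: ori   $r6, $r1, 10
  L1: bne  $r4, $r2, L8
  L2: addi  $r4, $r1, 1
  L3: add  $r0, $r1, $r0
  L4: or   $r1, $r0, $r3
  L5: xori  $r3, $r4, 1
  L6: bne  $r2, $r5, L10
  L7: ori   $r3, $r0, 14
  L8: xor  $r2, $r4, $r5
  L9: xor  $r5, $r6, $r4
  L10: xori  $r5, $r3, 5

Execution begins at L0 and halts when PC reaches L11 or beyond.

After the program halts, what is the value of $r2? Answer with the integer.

15

#0 ori   $r6, $r1, 10 ; 0/3/14/7/0/11/11
#1 bne  $r4, $r2, L8 ; 0/3/14/7/0/11/11 ; →target
#2 addi  $r4, $r1, 1 ; 0/3/14/7/4/11/11
#8 xor  $r2, $r4, $r5 ; 0/3/15/7/4/11/11
#9 xor  $r5, $r6, $r4 ; 0/3/15/7/4/15/11
#10 xori  $r5, $r3, 5 ; 0/3/15/7/4/2/11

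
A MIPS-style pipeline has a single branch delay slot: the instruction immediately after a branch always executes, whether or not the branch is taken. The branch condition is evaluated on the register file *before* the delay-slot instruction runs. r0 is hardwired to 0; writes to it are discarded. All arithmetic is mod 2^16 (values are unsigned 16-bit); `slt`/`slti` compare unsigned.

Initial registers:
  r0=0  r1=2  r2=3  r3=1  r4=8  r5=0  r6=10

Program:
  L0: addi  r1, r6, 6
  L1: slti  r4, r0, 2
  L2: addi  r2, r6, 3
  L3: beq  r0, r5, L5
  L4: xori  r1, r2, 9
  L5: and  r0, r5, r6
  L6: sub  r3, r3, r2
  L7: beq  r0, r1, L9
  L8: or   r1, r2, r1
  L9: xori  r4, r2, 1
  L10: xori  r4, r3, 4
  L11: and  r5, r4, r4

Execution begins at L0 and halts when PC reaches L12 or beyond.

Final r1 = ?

13

[0] addi  r1, r6, 6  →  {r0:0, r1:16, r2:3, r3:1, r4:8, r5:0, r6:10}
[1] slti  r4, r0, 2  →  {r0:0, r1:16, r2:3, r3:1, r4:1, r5:0, r6:10}
[2] addi  r2, r6, 3  →  {r0:0, r1:16, r2:13, r3:1, r4:1, r5:0, r6:10}
[3] beq  r0, r5, L5  →  {r0:0, r1:16, r2:13, r3:1, r4:1, r5:0, r6:10}  ⟨branch taken⟩
[4] xori  r1, r2, 9  →  {r0:0, r1:4, r2:13, r3:1, r4:1, r5:0, r6:10}
[5] and  r0, r5, r6  →  {r0:0, r1:4, r2:13, r3:1, r4:1, r5:0, r6:10}
[6] sub  r3, r3, r2  →  {r0:0, r1:4, r2:13, r3:65524, r4:1, r5:0, r6:10}
[7] beq  r0, r1, L9  →  {r0:0, r1:4, r2:13, r3:65524, r4:1, r5:0, r6:10}  ⟨branch fallthrough⟩
[8] or   r1, r2, r1  →  {r0:0, r1:13, r2:13, r3:65524, r4:1, r5:0, r6:10}
[9] xori  r4, r2, 1  →  {r0:0, r1:13, r2:13, r3:65524, r4:12, r5:0, r6:10}
[10] xori  r4, r3, 4  →  {r0:0, r1:13, r2:13, r3:65524, r4:65520, r5:0, r6:10}
[11] and  r5, r4, r4  →  {r0:0, r1:13, r2:13, r3:65524, r4:65520, r5:65520, r6:10}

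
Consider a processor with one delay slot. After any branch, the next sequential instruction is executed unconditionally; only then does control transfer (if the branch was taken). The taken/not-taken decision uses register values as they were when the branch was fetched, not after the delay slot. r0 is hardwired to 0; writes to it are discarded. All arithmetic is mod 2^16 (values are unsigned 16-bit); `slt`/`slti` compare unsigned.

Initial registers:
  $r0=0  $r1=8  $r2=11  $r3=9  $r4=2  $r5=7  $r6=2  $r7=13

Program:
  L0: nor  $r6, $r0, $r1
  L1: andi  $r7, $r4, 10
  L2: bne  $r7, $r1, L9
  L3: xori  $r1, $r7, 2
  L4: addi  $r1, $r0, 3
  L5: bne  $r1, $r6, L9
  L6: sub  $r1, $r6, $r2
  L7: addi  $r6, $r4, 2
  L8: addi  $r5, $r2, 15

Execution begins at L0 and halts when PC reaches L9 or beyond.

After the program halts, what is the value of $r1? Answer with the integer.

0

#0 nor  $r6, $r0, $r1 ; 0/8/11/9/2/7/65527/13
#1 andi  $r7, $r4, 10 ; 0/8/11/9/2/7/65527/2
#2 bne  $r7, $r1, L9 ; 0/8/11/9/2/7/65527/2 ; →target
#3 xori  $r1, $r7, 2 ; 0/0/11/9/2/7/65527/2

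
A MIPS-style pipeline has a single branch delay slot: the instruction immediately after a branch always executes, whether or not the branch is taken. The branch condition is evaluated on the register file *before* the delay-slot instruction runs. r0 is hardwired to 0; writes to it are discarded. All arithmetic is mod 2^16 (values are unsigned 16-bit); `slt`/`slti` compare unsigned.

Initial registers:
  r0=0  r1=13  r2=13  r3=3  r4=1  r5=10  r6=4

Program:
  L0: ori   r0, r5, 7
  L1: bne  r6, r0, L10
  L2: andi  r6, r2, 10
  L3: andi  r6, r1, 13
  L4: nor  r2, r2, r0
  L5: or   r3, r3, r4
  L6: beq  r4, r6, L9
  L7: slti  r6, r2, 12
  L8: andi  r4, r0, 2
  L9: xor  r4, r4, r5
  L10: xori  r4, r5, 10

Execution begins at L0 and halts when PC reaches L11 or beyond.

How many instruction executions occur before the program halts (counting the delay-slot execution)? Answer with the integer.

PC=0  ori   r0, r5, 7        | r0=0 r1=13 r2=13 r3=3 r4=1 r5=10 r6=4
PC=1  bne  r6, r0, L10       | r0=0 r1=13 r2=13 r3=3 r4=1 r5=10 r6=4  [TAKEN]
PC=2  andi  r6, r2, 10       | r0=0 r1=13 r2=13 r3=3 r4=1 r5=10 r6=8
PC=10 xori  r4, r5, 10       | r0=0 r1=13 r2=13 r3=3 r4=0 r5=10 r6=8

4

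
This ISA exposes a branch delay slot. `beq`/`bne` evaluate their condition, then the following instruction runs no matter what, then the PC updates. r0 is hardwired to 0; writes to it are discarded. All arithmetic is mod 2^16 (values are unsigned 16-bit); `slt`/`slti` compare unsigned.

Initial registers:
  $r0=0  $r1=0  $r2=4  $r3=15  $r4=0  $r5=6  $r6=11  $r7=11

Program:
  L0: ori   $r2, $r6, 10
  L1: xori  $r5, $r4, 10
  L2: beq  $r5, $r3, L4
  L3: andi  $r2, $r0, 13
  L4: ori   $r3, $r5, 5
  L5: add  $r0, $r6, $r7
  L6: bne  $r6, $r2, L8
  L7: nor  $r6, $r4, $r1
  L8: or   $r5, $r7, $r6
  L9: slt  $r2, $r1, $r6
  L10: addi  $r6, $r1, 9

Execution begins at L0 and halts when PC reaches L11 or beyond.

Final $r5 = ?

65535

  step pc=0: ori   $r2, $r6, 10  regs=(0,0,11,15,0,6,11,11)
  step pc=1: xori  $r5, $r4, 10  regs=(0,0,11,15,0,10,11,11)
  step pc=2: beq  $r5, $r3, L4  cond=F  regs=(0,0,11,15,0,10,11,11)
  step pc=3: andi  $r2, $r0, 13  regs=(0,0,0,15,0,10,11,11)
  step pc=4: ori   $r3, $r5, 5  regs=(0,0,0,15,0,10,11,11)
  step pc=5: add  $r0, $r6, $r7  regs=(0,0,0,15,0,10,11,11)
  step pc=6: bne  $r6, $r2, L8  cond=T  regs=(0,0,0,15,0,10,11,11)
  step pc=7: nor  $r6, $r4, $r1  regs=(0,0,0,15,0,10,65535,11)
  step pc=8: or   $r5, $r7, $r6  regs=(0,0,0,15,0,65535,65535,11)
  step pc=9: slt  $r2, $r1, $r6  regs=(0,0,1,15,0,65535,65535,11)
  step pc=10: addi  $r6, $r1, 9  regs=(0,0,1,15,0,65535,9,11)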